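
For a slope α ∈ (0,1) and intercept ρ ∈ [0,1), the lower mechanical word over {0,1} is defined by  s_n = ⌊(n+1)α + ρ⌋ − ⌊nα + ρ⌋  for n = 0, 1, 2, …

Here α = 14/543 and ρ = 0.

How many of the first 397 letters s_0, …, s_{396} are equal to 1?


#1s = Σ_{n=0}^{396} s_n = Σ_{n=0}^{396} (⌊(n+1)α+ρ⌋ − ⌊nα+ρ⌋)
the sum telescopes: every ⌊nα+ρ⌋ with 0 < n < 397 appears once with + and once with −, leaving ⌊397α+ρ⌋ − ⌊0·α+ρ⌋
397α + ρ = (397·14) / 543 = 5558/543
ρ = 0/543
⌊5558/543⌋ = 10,  ⌊0/543⌋ = 0
#1s = 10 − 0 = 10

10


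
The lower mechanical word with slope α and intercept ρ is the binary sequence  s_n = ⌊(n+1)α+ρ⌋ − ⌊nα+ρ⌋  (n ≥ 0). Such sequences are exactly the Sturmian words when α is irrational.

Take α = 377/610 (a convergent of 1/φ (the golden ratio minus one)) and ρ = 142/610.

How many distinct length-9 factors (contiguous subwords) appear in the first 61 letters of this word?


10

t_n = ⌊(n·377+142)/610⌋ for n = 0 … 61:
  n=0…9: ⌊142/610⌋=0 ⌊519/610⌋=0 ⌊896/610⌋=1 ⌊1273/610⌋=2 ⌊1650/610⌋=2 ⌊2027/610⌋=3 ⌊2404/610⌋=3 ⌊2781/610⌋=4 ⌊3158/610⌋=5 ⌊3535/610⌋=5
  n=10…19: ⌊3912/610⌋=6 ⌊4289/610⌋=7 ⌊4666/610⌋=7 ⌊5043/610⌋=8 ⌊5420/610⌋=8 ⌊5797/610⌋=9 ⌊6174/610⌋=10 ⌊6551/610⌋=10 ⌊6928/610⌋=11 ⌊7305/610⌋=11
  n=20…29: ⌊7682/610⌋=12 ⌊8059/610⌋=13 ⌊8436/610⌋=13 ⌊8813/610⌋=14 ⌊9190/610⌋=15 ⌊9567/610⌋=15 ⌊9944/610⌋=16 ⌊10321/610⌋=16 ⌊10698/610⌋=17 ⌊11075/610⌋=18
  n=30…39: ⌊11452/610⌋=18 ⌊11829/610⌋=19 ⌊12206/610⌋=20 ⌊12583/610⌋=20 ⌊12960/610⌋=21 ⌊13337/610⌋=21 ⌊13714/610⌋=22 ⌊14091/610⌋=23 ⌊14468/610⌋=23 ⌊14845/610⌋=24
  n=40…49: ⌊15222/610⌋=24 ⌊15599/610⌋=25 ⌊15976/610⌋=26 ⌊16353/610⌋=26 ⌊16730/610⌋=27 ⌊17107/610⌋=28 ⌊17484/610⌋=28 ⌊17861/610⌋=29 ⌊18238/610⌋=29 ⌊18615/610⌋=30
  n=50…59: ⌊18992/610⌋=31 ⌊19369/610⌋=31 ⌊19746/610⌋=32 ⌊20123/610⌋=32 ⌊20500/610⌋=33 ⌊20877/610⌋=34 ⌊21254/610⌋=34 ⌊21631/610⌋=35 ⌊22008/610⌋=36 ⌊22385/610⌋=36
  n=60…61: ⌊22762/610⌋=37 ⌊23139/610⌋=37
s_n = t_(n+1) − t_n for n = 0 … 60 gives
prefix = 0110101101101011010110110101101101011010110110101101011011010
slide a length-9 window over [0..8] … [52..60] (53 windows); first occurrence of each distinct factor:
  [  0..  8] 011010110
  [  1..  9] 110101101
  [  2.. 10] 101011011
  [  3.. 11] 010110110
  [  4.. 12] 101101101
  [  5.. 13] 011011010
  [  6.. 14] 110110101
  [  7.. 15] 101101011
  [ 10.. 18] 101011010
  [ 11.. 19] 010110101
  (the other 43 windows repeat one of these)
distinct factors: {010110101, 010110110, 011010110, 011011010, 101011010, 101011011, 101101011, 101101101, 110101101, 110110101}
count = 10  (Sturmian bound for length 9 is 10)


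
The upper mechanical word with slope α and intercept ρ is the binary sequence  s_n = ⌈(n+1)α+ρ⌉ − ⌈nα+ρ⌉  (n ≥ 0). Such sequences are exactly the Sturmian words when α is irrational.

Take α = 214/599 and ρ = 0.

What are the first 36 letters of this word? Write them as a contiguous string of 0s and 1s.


n=0: ⌈(1·214)/599⌉ − ⌈(0·214)/599⌉ = ⌈214/599⌉ − ⌈0/599⌉ = 1 − 0 = 1
n=1: ⌈(2·214)/599⌉ − ⌈(1·214)/599⌉ = ⌈428/599⌉ − ⌈214/599⌉ = 1 − 1 = 0
n=2: ⌈(3·214)/599⌉ − ⌈(2·214)/599⌉ = ⌈642/599⌉ − ⌈428/599⌉ = 2 − 1 = 1
n=3: ⌈(4·214)/599⌉ − ⌈(3·214)/599⌉ = ⌈856/599⌉ − ⌈642/599⌉ = 2 − 2 = 0
n=4: ⌈(5·214)/599⌉ − ⌈(4·214)/599⌉ = ⌈1070/599⌉ − ⌈856/599⌉ = 2 − 2 = 0
n=5: ⌈(6·214)/599⌉ − ⌈(5·214)/599⌉ = ⌈1284/599⌉ − ⌈1070/599⌉ = 3 − 2 = 1
n=6: ⌈(7·214)/599⌉ − ⌈(6·214)/599⌉ = ⌈1498/599⌉ − ⌈1284/599⌉ = 3 − 3 = 0
n=7: ⌈(8·214)/599⌉ − ⌈(7·214)/599⌉ = ⌈1712/599⌉ − ⌈1498/599⌉ = 3 − 3 = 0
n=8: ⌈(9·214)/599⌉ − ⌈(8·214)/599⌉ = ⌈1926/599⌉ − ⌈1712/599⌉ = 4 − 3 = 1
n=9: ⌈(10·214)/599⌉ − ⌈(9·214)/599⌉ = ⌈2140/599⌉ − ⌈1926/599⌉ = 4 − 4 = 0
n=10: ⌈(11·214)/599⌉ − ⌈(10·214)/599⌉ = ⌈2354/599⌉ − ⌈2140/599⌉ = 4 − 4 = 0
n=11: ⌈(12·214)/599⌉ − ⌈(11·214)/599⌉ = ⌈2568/599⌉ − ⌈2354/599⌉ = 5 − 4 = 1
n=12: ⌈(13·214)/599⌉ − ⌈(12·214)/599⌉ = ⌈2782/599⌉ − ⌈2568/599⌉ = 5 − 5 = 0
n=13: ⌈(14·214)/599⌉ − ⌈(13·214)/599⌉ = ⌈2996/599⌉ − ⌈2782/599⌉ = 6 − 5 = 1
n=14: ⌈(15·214)/599⌉ − ⌈(14·214)/599⌉ = ⌈3210/599⌉ − ⌈2996/599⌉ = 6 − 6 = 0
n=15: ⌈(16·214)/599⌉ − ⌈(15·214)/599⌉ = ⌈3424/599⌉ − ⌈3210/599⌉ = 6 − 6 = 0
n=16: ⌈(17·214)/599⌉ − ⌈(16·214)/599⌉ = ⌈3638/599⌉ − ⌈3424/599⌉ = 7 − 6 = 1
n=17: ⌈(18·214)/599⌉ − ⌈(17·214)/599⌉ = ⌈3852/599⌉ − ⌈3638/599⌉ = 7 − 7 = 0
n=18: ⌈(19·214)/599⌉ − ⌈(18·214)/599⌉ = ⌈4066/599⌉ − ⌈3852/599⌉ = 7 − 7 = 0
n=19: ⌈(20·214)/599⌉ − ⌈(19·214)/599⌉ = ⌈4280/599⌉ − ⌈4066/599⌉ = 8 − 7 = 1
n=20: ⌈(21·214)/599⌉ − ⌈(20·214)/599⌉ = ⌈4494/599⌉ − ⌈4280/599⌉ = 8 − 8 = 0
n=21: ⌈(22·214)/599⌉ − ⌈(21·214)/599⌉ = ⌈4708/599⌉ − ⌈4494/599⌉ = 8 − 8 = 0
n=22: ⌈(23·214)/599⌉ − ⌈(22·214)/599⌉ = ⌈4922/599⌉ − ⌈4708/599⌉ = 9 − 8 = 1
n=23: ⌈(24·214)/599⌉ − ⌈(23·214)/599⌉ = ⌈5136/599⌉ − ⌈4922/599⌉ = 9 − 9 = 0
n=24: ⌈(25·214)/599⌉ − ⌈(24·214)/599⌉ = ⌈5350/599⌉ − ⌈5136/599⌉ = 9 − 9 = 0
n=25: ⌈(26·214)/599⌉ − ⌈(25·214)/599⌉ = ⌈5564/599⌉ − ⌈5350/599⌉ = 10 − 9 = 1
n=26: ⌈(27·214)/599⌉ − ⌈(26·214)/599⌉ = ⌈5778/599⌉ − ⌈5564/599⌉ = 10 − 10 = 0
n=27: ⌈(28·214)/599⌉ − ⌈(27·214)/599⌉ = ⌈5992/599⌉ − ⌈5778/599⌉ = 11 − 10 = 1
n=28: ⌈(29·214)/599⌉ − ⌈(28·214)/599⌉ = ⌈6206/599⌉ − ⌈5992/599⌉ = 11 − 11 = 0
n=29: ⌈(30·214)/599⌉ − ⌈(29·214)/599⌉ = ⌈6420/599⌉ − ⌈6206/599⌉ = 11 − 11 = 0
n=30: ⌈(31·214)/599⌉ − ⌈(30·214)/599⌉ = ⌈6634/599⌉ − ⌈6420/599⌉ = 12 − 11 = 1
n=31: ⌈(32·214)/599⌉ − ⌈(31·214)/599⌉ = ⌈6848/599⌉ − ⌈6634/599⌉ = 12 − 12 = 0
n=32: ⌈(33·214)/599⌉ − ⌈(32·214)/599⌉ = ⌈7062/599⌉ − ⌈6848/599⌉ = 12 − 12 = 0
n=33: ⌈(34·214)/599⌉ − ⌈(33·214)/599⌉ = ⌈7276/599⌉ − ⌈7062/599⌉ = 13 − 12 = 1
n=34: ⌈(35·214)/599⌉ − ⌈(34·214)/599⌉ = ⌈7490/599⌉ − ⌈7276/599⌉ = 13 − 13 = 0
n=35: ⌈(36·214)/599⌉ − ⌈(35·214)/599⌉ = ⌈7704/599⌉ − ⌈7490/599⌉ = 13 − 13 = 0

101001001001010010010010010100100100


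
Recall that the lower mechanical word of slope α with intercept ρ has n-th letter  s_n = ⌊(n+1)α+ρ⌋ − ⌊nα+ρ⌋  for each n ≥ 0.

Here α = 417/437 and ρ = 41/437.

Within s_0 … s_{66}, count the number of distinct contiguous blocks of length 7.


t_n = ⌊(n·417+41)/437⌋ for n = 0 … 67:
  n=0…9: ⌊41/437⌋=0 ⌊458/437⌋=1 ⌊875/437⌋=2 ⌊1292/437⌋=2 ⌊1709/437⌋=3 ⌊2126/437⌋=4 ⌊2543/437⌋=5 ⌊2960/437⌋=6 ⌊3377/437⌋=7 ⌊3794/437⌋=8
  n=10…19: ⌊4211/437⌋=9 ⌊4628/437⌋=10 ⌊5045/437⌋=11 ⌊5462/437⌋=12 ⌊5879/437⌋=13 ⌊6296/437⌋=14 ⌊6713/437⌋=15 ⌊7130/437⌋=16 ⌊7547/437⌋=17 ⌊7964/437⌋=18
  n=20…29: ⌊8381/437⌋=19 ⌊8798/437⌋=20 ⌊9215/437⌋=21 ⌊9632/437⌋=22 ⌊10049/437⌋=22 ⌊10466/437⌋=23 ⌊10883/437⌋=24 ⌊11300/437⌋=25 ⌊11717/437⌋=26 ⌊12134/437⌋=27
  n=30…39: ⌊12551/437⌋=28 ⌊12968/437⌋=29 ⌊13385/437⌋=30 ⌊13802/437⌋=31 ⌊14219/437⌋=32 ⌊14636/437⌋=33 ⌊15053/437⌋=34 ⌊15470/437⌋=35 ⌊15887/437⌋=36 ⌊16304/437⌋=37
  n=40…49: ⌊16721/437⌋=38 ⌊17138/437⌋=39 ⌊17555/437⌋=40 ⌊17972/437⌋=41 ⌊18389/437⌋=42 ⌊18806/437⌋=43 ⌊19223/437⌋=43 ⌊19640/437⌋=44 ⌊20057/437⌋=45 ⌊20474/437⌋=46
  n=50…59: ⌊20891/437⌋=47 ⌊21308/437⌋=48 ⌊21725/437⌋=49 ⌊22142/437⌋=50 ⌊22559/437⌋=51 ⌊22976/437⌋=52 ⌊23393/437⌋=53 ⌊23810/437⌋=54 ⌊24227/437⌋=55 ⌊24644/437⌋=56
  n=60…67: ⌊25061/437⌋=57 ⌊25478/437⌋=58 ⌊25895/437⌋=59 ⌊26312/437⌋=60 ⌊26729/437⌋=61 ⌊27146/437⌋=62 ⌊27563/437⌋=63 ⌊27980/437⌋=64
s_n = t_(n+1) − t_n for n = 0 … 66 gives
prefix = 1101111111111111111111101111111111111111111110111111111111111111111
slide a length-7 window over [0..6] … [60..66] (61 windows); first occurrence of each distinct factor:
  [  0..  6] 1101111
  [  1..  7] 1011111
  [  2..  8] 0111111
  [  3..  9] 1111111
  [ 17.. 23] 1111110
  [ 18.. 24] 1111101
  [ 19.. 25] 1111011
  [ 20.. 26] 1110111
  (the other 53 windows repeat one of these)
distinct factors: {0111111, 1011111, 1101111, 1110111, 1111011, 1111101, 1111110, 1111111}
count = 8  (Sturmian bound for length 7 is 8)

8


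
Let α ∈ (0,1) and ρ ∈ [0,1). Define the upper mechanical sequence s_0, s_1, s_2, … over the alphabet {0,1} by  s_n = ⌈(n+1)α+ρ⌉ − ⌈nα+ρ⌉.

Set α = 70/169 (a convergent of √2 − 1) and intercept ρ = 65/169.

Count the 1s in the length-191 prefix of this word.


79

#1s = Σ_{n=0}^{190} s_n = Σ_{n=0}^{190} (⌈(n+1)α+ρ⌉ − ⌈nα+ρ⌉)
the sum telescopes: every ⌈nα+ρ⌉ with 0 < n < 191 appears once with + and once with −, leaving ⌈191α+ρ⌉ − ⌈0·α+ρ⌉
191α + ρ = (191·70 + 65) / 169 = 13435/169
ρ = 65/169
⌈13435/169⌉ = 80,  ⌈65/169⌉ = 1
#1s = 80 − 1 = 79


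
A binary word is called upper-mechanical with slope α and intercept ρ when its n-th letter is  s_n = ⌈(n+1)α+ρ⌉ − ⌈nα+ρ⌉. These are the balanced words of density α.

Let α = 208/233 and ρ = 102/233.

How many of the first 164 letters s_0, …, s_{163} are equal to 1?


146

#1s = Σ_{n=0}^{163} s_n = Σ_{n=0}^{163} (⌈(n+1)α+ρ⌉ − ⌈nα+ρ⌉)
the sum telescopes: every ⌈nα+ρ⌉ with 0 < n < 164 appears once with + and once with −, leaving ⌈164α+ρ⌉ − ⌈0·α+ρ⌉
164α + ρ = (164·208 + 102) / 233 = 34214/233
ρ = 102/233
⌈34214/233⌉ = 147,  ⌈102/233⌉ = 1
#1s = 147 − 1 = 146


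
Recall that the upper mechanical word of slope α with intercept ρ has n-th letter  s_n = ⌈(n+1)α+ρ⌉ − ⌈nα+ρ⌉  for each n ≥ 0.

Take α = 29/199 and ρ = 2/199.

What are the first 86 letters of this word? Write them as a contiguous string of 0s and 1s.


00000010000001000000100000010000001000000100000100000010000001000000100000010000001000

n=0: ⌈(1·29+2)/199⌉ − ⌈(0·29+2)/199⌉ = ⌈31/199⌉ − ⌈2/199⌉ = 1 − 1 = 0
n=1: ⌈(2·29+2)/199⌉ − ⌈(1·29+2)/199⌉ = ⌈60/199⌉ − ⌈31/199⌉ = 1 − 1 = 0
n=2: ⌈(3·29+2)/199⌉ − ⌈(2·29+2)/199⌉ = ⌈89/199⌉ − ⌈60/199⌉ = 1 − 1 = 0
n=3: ⌈(4·29+2)/199⌉ − ⌈(3·29+2)/199⌉ = ⌈118/199⌉ − ⌈89/199⌉ = 1 − 1 = 0
n=4: ⌈(5·29+2)/199⌉ − ⌈(4·29+2)/199⌉ = ⌈147/199⌉ − ⌈118/199⌉ = 1 − 1 = 0
n=5: ⌈(6·29+2)/199⌉ − ⌈(5·29+2)/199⌉ = ⌈176/199⌉ − ⌈147/199⌉ = 1 − 1 = 0
n=6: ⌈(7·29+2)/199⌉ − ⌈(6·29+2)/199⌉ = ⌈205/199⌉ − ⌈176/199⌉ = 2 − 1 = 1
n=7: ⌈(8·29+2)/199⌉ − ⌈(7·29+2)/199⌉ = ⌈234/199⌉ − ⌈205/199⌉ = 2 − 2 = 0
n=8: ⌈(9·29+2)/199⌉ − ⌈(8·29+2)/199⌉ = ⌈263/199⌉ − ⌈234/199⌉ = 2 − 2 = 0
n=9: ⌈(10·29+2)/199⌉ − ⌈(9·29+2)/199⌉ = ⌈292/199⌉ − ⌈263/199⌉ = 2 − 2 = 0
n=10: ⌈(11·29+2)/199⌉ − ⌈(10·29+2)/199⌉ = ⌈321/199⌉ − ⌈292/199⌉ = 2 − 2 = 0
n=11: ⌈(12·29+2)/199⌉ − ⌈(11·29+2)/199⌉ = ⌈350/199⌉ − ⌈321/199⌉ = 2 − 2 = 0
n=12: ⌈(13·29+2)/199⌉ − ⌈(12·29+2)/199⌉ = ⌈379/199⌉ − ⌈350/199⌉ = 2 − 2 = 0
n=13: ⌈(14·29+2)/199⌉ − ⌈(13·29+2)/199⌉ = ⌈408/199⌉ − ⌈379/199⌉ = 3 − 2 = 1
n=14: ⌈(15·29+2)/199⌉ − ⌈(14·29+2)/199⌉ = ⌈437/199⌉ − ⌈408/199⌉ = 3 − 3 = 0
n=15: ⌈(16·29+2)/199⌉ − ⌈(15·29+2)/199⌉ = ⌈466/199⌉ − ⌈437/199⌉ = 3 − 3 = 0
n=16: ⌈(17·29+2)/199⌉ − ⌈(16·29+2)/199⌉ = ⌈495/199⌉ − ⌈466/199⌉ = 3 − 3 = 0
n=17: ⌈(18·29+2)/199⌉ − ⌈(17·29+2)/199⌉ = ⌈524/199⌉ − ⌈495/199⌉ = 3 − 3 = 0
n=18: ⌈(19·29+2)/199⌉ − ⌈(18·29+2)/199⌉ = ⌈553/199⌉ − ⌈524/199⌉ = 3 − 3 = 0
n=19: ⌈(20·29+2)/199⌉ − ⌈(19·29+2)/199⌉ = ⌈582/199⌉ − ⌈553/199⌉ = 3 − 3 = 0
n=20: ⌈(21·29+2)/199⌉ − ⌈(20·29+2)/199⌉ = ⌈611/199⌉ − ⌈582/199⌉ = 4 − 3 = 1
n=21: ⌈(22·29+2)/199⌉ − ⌈(21·29+2)/199⌉ = ⌈640/199⌉ − ⌈611/199⌉ = 4 − 4 = 0
n=22: ⌈(23·29+2)/199⌉ − ⌈(22·29+2)/199⌉ = ⌈669/199⌉ − ⌈640/199⌉ = 4 − 4 = 0
n=23: ⌈(24·29+2)/199⌉ − ⌈(23·29+2)/199⌉ = ⌈698/199⌉ − ⌈669/199⌉ = 4 − 4 = 0
n=24: ⌈(25·29+2)/199⌉ − ⌈(24·29+2)/199⌉ = ⌈727/199⌉ − ⌈698/199⌉ = 4 − 4 = 0
n=25: ⌈(26·29+2)/199⌉ − ⌈(25·29+2)/199⌉ = ⌈756/199⌉ − ⌈727/199⌉ = 4 − 4 = 0
n=26: ⌈(27·29+2)/199⌉ − ⌈(26·29+2)/199⌉ = ⌈785/199⌉ − ⌈756/199⌉ = 4 − 4 = 0
n=27: ⌈(28·29+2)/199⌉ − ⌈(27·29+2)/199⌉ = ⌈814/199⌉ − ⌈785/199⌉ = 5 − 4 = 1
n=28: ⌈(29·29+2)/199⌉ − ⌈(28·29+2)/199⌉ = ⌈843/199⌉ − ⌈814/199⌉ = 5 − 5 = 0
n=29: ⌈(30·29+2)/199⌉ − ⌈(29·29+2)/199⌉ = ⌈872/199⌉ − ⌈843/199⌉ = 5 − 5 = 0
n=30: ⌈(31·29+2)/199⌉ − ⌈(30·29+2)/199⌉ = ⌈901/199⌉ − ⌈872/199⌉ = 5 − 5 = 0
n=31: ⌈(32·29+2)/199⌉ − ⌈(31·29+2)/199⌉ = ⌈930/199⌉ − ⌈901/199⌉ = 5 − 5 = 0
n=32: ⌈(33·29+2)/199⌉ − ⌈(32·29+2)/199⌉ = ⌈959/199⌉ − ⌈930/199⌉ = 5 − 5 = 0
n=33: ⌈(34·29+2)/199⌉ − ⌈(33·29+2)/199⌉ = ⌈988/199⌉ − ⌈959/199⌉ = 5 − 5 = 0
n=34: ⌈(35·29+2)/199⌉ − ⌈(34·29+2)/199⌉ = ⌈1017/199⌉ − ⌈988/199⌉ = 6 − 5 = 1
n=35: ⌈(36·29+2)/199⌉ − ⌈(35·29+2)/199⌉ = ⌈1046/199⌉ − ⌈1017/199⌉ = 6 − 6 = 0
n=36: ⌈(37·29+2)/199⌉ − ⌈(36·29+2)/199⌉ = ⌈1075/199⌉ − ⌈1046/199⌉ = 6 − 6 = 0
n=37: ⌈(38·29+2)/199⌉ − ⌈(37·29+2)/199⌉ = ⌈1104/199⌉ − ⌈1075/199⌉ = 6 − 6 = 0
n=38: ⌈(39·29+2)/199⌉ − ⌈(38·29+2)/199⌉ = ⌈1133/199⌉ − ⌈1104/199⌉ = 6 − 6 = 0
n=39: ⌈(40·29+2)/199⌉ − ⌈(39·29+2)/199⌉ = ⌈1162/199⌉ − ⌈1133/199⌉ = 6 − 6 = 0
n=40: ⌈(41·29+2)/199⌉ − ⌈(40·29+2)/199⌉ = ⌈1191/199⌉ − ⌈1162/199⌉ = 6 − 6 = 0
n=41: ⌈(42·29+2)/199⌉ − ⌈(41·29+2)/199⌉ = ⌈1220/199⌉ − ⌈1191/199⌉ = 7 − 6 = 1
n=42: ⌈(43·29+2)/199⌉ − ⌈(42·29+2)/199⌉ = ⌈1249/199⌉ − ⌈1220/199⌉ = 7 − 7 = 0
n=43: ⌈(44·29+2)/199⌉ − ⌈(43·29+2)/199⌉ = ⌈1278/199⌉ − ⌈1249/199⌉ = 7 − 7 = 0
n=44: ⌈(45·29+2)/199⌉ − ⌈(44·29+2)/199⌉ = ⌈1307/199⌉ − ⌈1278/199⌉ = 7 − 7 = 0
n=45: ⌈(46·29+2)/199⌉ − ⌈(45·29+2)/199⌉ = ⌈1336/199⌉ − ⌈1307/199⌉ = 7 − 7 = 0
n=46: ⌈(47·29+2)/199⌉ − ⌈(46·29+2)/199⌉ = ⌈1365/199⌉ − ⌈1336/199⌉ = 7 − 7 = 0
n=47: ⌈(48·29+2)/199⌉ − ⌈(47·29+2)/199⌉ = ⌈1394/199⌉ − ⌈1365/199⌉ = 8 − 7 = 1
n=48: ⌈(49·29+2)/199⌉ − ⌈(48·29+2)/199⌉ = ⌈1423/199⌉ − ⌈1394/199⌉ = 8 − 8 = 0
n=49: ⌈(50·29+2)/199⌉ − ⌈(49·29+2)/199⌉ = ⌈1452/199⌉ − ⌈1423/199⌉ = 8 − 8 = 0
n=50: ⌈(51·29+2)/199⌉ − ⌈(50·29+2)/199⌉ = ⌈1481/199⌉ − ⌈1452/199⌉ = 8 − 8 = 0
n=51: ⌈(52·29+2)/199⌉ − ⌈(51·29+2)/199⌉ = ⌈1510/199⌉ − ⌈1481/199⌉ = 8 − 8 = 0
n=52: ⌈(53·29+2)/199⌉ − ⌈(52·29+2)/199⌉ = ⌈1539/199⌉ − ⌈1510/199⌉ = 8 − 8 = 0
n=53: ⌈(54·29+2)/199⌉ − ⌈(53·29+2)/199⌉ = ⌈1568/199⌉ − ⌈1539/199⌉ = 8 − 8 = 0
n=54: ⌈(55·29+2)/199⌉ − ⌈(54·29+2)/199⌉ = ⌈1597/199⌉ − ⌈1568/199⌉ = 9 − 8 = 1
n=55: ⌈(56·29+2)/199⌉ − ⌈(55·29+2)/199⌉ = ⌈1626/199⌉ − ⌈1597/199⌉ = 9 − 9 = 0
n=56: ⌈(57·29+2)/199⌉ − ⌈(56·29+2)/199⌉ = ⌈1655/199⌉ − ⌈1626/199⌉ = 9 − 9 = 0
n=57: ⌈(58·29+2)/199⌉ − ⌈(57·29+2)/199⌉ = ⌈1684/199⌉ − ⌈1655/199⌉ = 9 − 9 = 0
n=58: ⌈(59·29+2)/199⌉ − ⌈(58·29+2)/199⌉ = ⌈1713/199⌉ − ⌈1684/199⌉ = 9 − 9 = 0
n=59: ⌈(60·29+2)/199⌉ − ⌈(59·29+2)/199⌉ = ⌈1742/199⌉ − ⌈1713/199⌉ = 9 − 9 = 0
n=60: ⌈(61·29+2)/199⌉ − ⌈(60·29+2)/199⌉ = ⌈1771/199⌉ − ⌈1742/199⌉ = 9 − 9 = 0
n=61: ⌈(62·29+2)/199⌉ − ⌈(61·29+2)/199⌉ = ⌈1800/199⌉ − ⌈1771/199⌉ = 10 − 9 = 1
n=62: ⌈(63·29+2)/199⌉ − ⌈(62·29+2)/199⌉ = ⌈1829/199⌉ − ⌈1800/199⌉ = 10 − 10 = 0
n=63: ⌈(64·29+2)/199⌉ − ⌈(63·29+2)/199⌉ = ⌈1858/199⌉ − ⌈1829/199⌉ = 10 − 10 = 0
n=64: ⌈(65·29+2)/199⌉ − ⌈(64·29+2)/199⌉ = ⌈1887/199⌉ − ⌈1858/199⌉ = 10 − 10 = 0
n=65: ⌈(66·29+2)/199⌉ − ⌈(65·29+2)/199⌉ = ⌈1916/199⌉ − ⌈1887/199⌉ = 10 − 10 = 0
n=66: ⌈(67·29+2)/199⌉ − ⌈(66·29+2)/199⌉ = ⌈1945/199⌉ − ⌈1916/199⌉ = 10 − 10 = 0
n=67: ⌈(68·29+2)/199⌉ − ⌈(67·29+2)/199⌉ = ⌈1974/199⌉ − ⌈1945/199⌉ = 10 − 10 = 0
n=68: ⌈(69·29+2)/199⌉ − ⌈(68·29+2)/199⌉ = ⌈2003/199⌉ − ⌈1974/199⌉ = 11 − 10 = 1
n=69: ⌈(70·29+2)/199⌉ − ⌈(69·29+2)/199⌉ = ⌈2032/199⌉ − ⌈2003/199⌉ = 11 − 11 = 0
n=70: ⌈(71·29+2)/199⌉ − ⌈(70·29+2)/199⌉ = ⌈2061/199⌉ − ⌈2032/199⌉ = 11 − 11 = 0
n=71: ⌈(72·29+2)/199⌉ − ⌈(71·29+2)/199⌉ = ⌈2090/199⌉ − ⌈2061/199⌉ = 11 − 11 = 0
n=72: ⌈(73·29+2)/199⌉ − ⌈(72·29+2)/199⌉ = ⌈2119/199⌉ − ⌈2090/199⌉ = 11 − 11 = 0
n=73: ⌈(74·29+2)/199⌉ − ⌈(73·29+2)/199⌉ = ⌈2148/199⌉ − ⌈2119/199⌉ = 11 − 11 = 0
n=74: ⌈(75·29+2)/199⌉ − ⌈(74·29+2)/199⌉ = ⌈2177/199⌉ − ⌈2148/199⌉ = 11 − 11 = 0
n=75: ⌈(76·29+2)/199⌉ − ⌈(75·29+2)/199⌉ = ⌈2206/199⌉ − ⌈2177/199⌉ = 12 − 11 = 1
n=76: ⌈(77·29+2)/199⌉ − ⌈(76·29+2)/199⌉ = ⌈2235/199⌉ − ⌈2206/199⌉ = 12 − 12 = 0
n=77: ⌈(78·29+2)/199⌉ − ⌈(77·29+2)/199⌉ = ⌈2264/199⌉ − ⌈2235/199⌉ = 12 − 12 = 0
n=78: ⌈(79·29+2)/199⌉ − ⌈(78·29+2)/199⌉ = ⌈2293/199⌉ − ⌈2264/199⌉ = 12 − 12 = 0
n=79: ⌈(80·29+2)/199⌉ − ⌈(79·29+2)/199⌉ = ⌈2322/199⌉ − ⌈2293/199⌉ = 12 − 12 = 0
n=80: ⌈(81·29+2)/199⌉ − ⌈(80·29+2)/199⌉ = ⌈2351/199⌉ − ⌈2322/199⌉ = 12 − 12 = 0
n=81: ⌈(82·29+2)/199⌉ − ⌈(81·29+2)/199⌉ = ⌈2380/199⌉ − ⌈2351/199⌉ = 12 − 12 = 0
n=82: ⌈(83·29+2)/199⌉ − ⌈(82·29+2)/199⌉ = ⌈2409/199⌉ − ⌈2380/199⌉ = 13 − 12 = 1
n=83: ⌈(84·29+2)/199⌉ − ⌈(83·29+2)/199⌉ = ⌈2438/199⌉ − ⌈2409/199⌉ = 13 − 13 = 0
n=84: ⌈(85·29+2)/199⌉ − ⌈(84·29+2)/199⌉ = ⌈2467/199⌉ − ⌈2438/199⌉ = 13 − 13 = 0
n=85: ⌈(86·29+2)/199⌉ − ⌈(85·29+2)/199⌉ = ⌈2496/199⌉ − ⌈2467/199⌉ = 13 − 13 = 0


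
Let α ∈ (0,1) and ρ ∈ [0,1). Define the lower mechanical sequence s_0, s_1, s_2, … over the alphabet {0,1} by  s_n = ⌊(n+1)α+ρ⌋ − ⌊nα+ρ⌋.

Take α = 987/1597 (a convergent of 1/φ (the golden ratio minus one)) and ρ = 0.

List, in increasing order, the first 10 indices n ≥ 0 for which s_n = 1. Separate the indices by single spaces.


n=0: ⌊987/1597⌋−⌊0/1597⌋ = 0−0 = 0
n=1: ⌊1974/1597⌋−⌊987/1597⌋ = 1−0 = 1  ← one
n=2: ⌊2961/1597⌋−⌊1974/1597⌋ = 1−1 = 0
n=3: ⌊3948/1597⌋−⌊2961/1597⌋ = 2−1 = 1  ← one
n=4: ⌊4935/1597⌋−⌊3948/1597⌋ = 3−2 = 1  ← one
n=5: ⌊5922/1597⌋−⌊4935/1597⌋ = 3−3 = 0
n=6: ⌊6909/1597⌋−⌊5922/1597⌋ = 4−3 = 1  ← one
n=7: ⌊7896/1597⌋−⌊6909/1597⌋ = 4−4 = 0
n=8: ⌊8883/1597⌋−⌊7896/1597⌋ = 5−4 = 1  ← one
n=9: ⌊9870/1597⌋−⌊8883/1597⌋ = 6−5 = 1  ← one
n=10: ⌊10857/1597⌋−⌊9870/1597⌋ = 6−6 = 0
n=11: ⌊11844/1597⌋−⌊10857/1597⌋ = 7−6 = 1  ← one
n=12: ⌊12831/1597⌋−⌊11844/1597⌋ = 8−7 = 1  ← one
n=13: ⌊13818/1597⌋−⌊12831/1597⌋ = 8−8 = 0
n=14: ⌊14805/1597⌋−⌊13818/1597⌋ = 9−8 = 1  ← one
n=15: ⌊15792/1597⌋−⌊14805/1597⌋ = 9−9 = 0
n=16: ⌊16779/1597⌋−⌊15792/1597⌋ = 10−9 = 1  ← one
positions of the first 10 ones: 1 3 4 6 8 9 11 12 14 16

1 3 4 6 8 9 11 12 14 16


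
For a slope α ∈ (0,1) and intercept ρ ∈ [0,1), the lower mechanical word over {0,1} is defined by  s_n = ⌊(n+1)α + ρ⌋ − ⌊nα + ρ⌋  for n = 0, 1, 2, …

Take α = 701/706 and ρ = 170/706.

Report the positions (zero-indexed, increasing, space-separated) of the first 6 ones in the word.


n=0: ⌊871/706⌋−⌊170/706⌋ = 1−0 = 1  ← one
n=1: ⌊1572/706⌋−⌊871/706⌋ = 2−1 = 1  ← one
n=2: ⌊2273/706⌋−⌊1572/706⌋ = 3−2 = 1  ← one
n=3: ⌊2974/706⌋−⌊2273/706⌋ = 4−3 = 1  ← one
n=4: ⌊3675/706⌋−⌊2974/706⌋ = 5−4 = 1  ← one
n=5: ⌊4376/706⌋−⌊3675/706⌋ = 6−5 = 1  ← one
positions of the first 6 ones: 0 1 2 3 4 5

0 1 2 3 4 5


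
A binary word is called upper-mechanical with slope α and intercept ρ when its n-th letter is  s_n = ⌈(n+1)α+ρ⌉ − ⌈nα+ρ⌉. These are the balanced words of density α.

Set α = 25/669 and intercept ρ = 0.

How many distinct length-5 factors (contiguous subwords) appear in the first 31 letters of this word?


t_n = ⌈(n·25)/669⌉ for n = 0 … 31:
  n=0…9: ⌈0/669⌉=0 ⌈25/669⌉=1 ⌈50/669⌉=1 ⌈75/669⌉=1 ⌈100/669⌉=1 ⌈125/669⌉=1 ⌈150/669⌉=1 ⌈175/669⌉=1 ⌈200/669⌉=1 ⌈225/669⌉=1
  n=10…19: ⌈250/669⌉=1 ⌈275/669⌉=1 ⌈300/669⌉=1 ⌈325/669⌉=1 ⌈350/669⌉=1 ⌈375/669⌉=1 ⌈400/669⌉=1 ⌈425/669⌉=1 ⌈450/669⌉=1 ⌈475/669⌉=1
  n=20…29: ⌈500/669⌉=1 ⌈525/669⌉=1 ⌈550/669⌉=1 ⌈575/669⌉=1 ⌈600/669⌉=1 ⌈625/669⌉=1 ⌈650/669⌉=1 ⌈675/669⌉=2 ⌈700/669⌉=2 ⌈725/669⌉=2
  n=30…31: ⌈750/669⌉=2 ⌈775/669⌉=2
s_n = t_(n+1) − t_n for n = 0 … 30 gives
prefix = 1000000000000000000000000010000
slide a length-5 window over [0..4] … [26..30] (27 windows); first occurrence of each distinct factor:
  [  0..  4] 10000
  [  1..  5] 00000
  [ 22.. 26] 00001
  [ 23.. 27] 00010
  [ 24.. 28] 00100
  [ 25.. 29] 01000
  (the other 21 windows repeat one of these)
distinct factors: {00000, 00001, 00010, 00100, 01000, 10000}
count = 6  (Sturmian bound for length 5 is 6)

6


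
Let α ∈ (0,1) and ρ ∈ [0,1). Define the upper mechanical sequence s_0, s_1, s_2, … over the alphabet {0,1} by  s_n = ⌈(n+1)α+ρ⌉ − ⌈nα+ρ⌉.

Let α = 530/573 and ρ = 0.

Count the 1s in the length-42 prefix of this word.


#1s = Σ_{n=0}^{41} s_n = Σ_{n=0}^{41} (⌈(n+1)α+ρ⌉ − ⌈nα+ρ⌉)
the sum telescopes: every ⌈nα+ρ⌉ with 0 < n < 42 appears once with + and once with −, leaving ⌈42α+ρ⌉ − ⌈0·α+ρ⌉
42α + ρ = (42·530) / 573 = 22260/573
ρ = 0/573
⌈22260/573⌉ = 39,  ⌈0/573⌉ = 0
#1s = 39 − 0 = 39

39


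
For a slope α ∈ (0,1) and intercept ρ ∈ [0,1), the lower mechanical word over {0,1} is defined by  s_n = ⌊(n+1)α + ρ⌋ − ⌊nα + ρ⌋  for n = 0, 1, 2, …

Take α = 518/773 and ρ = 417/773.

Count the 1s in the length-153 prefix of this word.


103

#1s = Σ_{n=0}^{152} s_n = Σ_{n=0}^{152} (⌊(n+1)α+ρ⌋ − ⌊nα+ρ⌋)
the sum telescopes: every ⌊nα+ρ⌋ with 0 < n < 153 appears once with + and once with −, leaving ⌊153α+ρ⌋ − ⌊0·α+ρ⌋
153α + ρ = (153·518 + 417) / 773 = 79671/773
ρ = 417/773
⌊79671/773⌋ = 103,  ⌊417/773⌋ = 0
#1s = 103 − 0 = 103


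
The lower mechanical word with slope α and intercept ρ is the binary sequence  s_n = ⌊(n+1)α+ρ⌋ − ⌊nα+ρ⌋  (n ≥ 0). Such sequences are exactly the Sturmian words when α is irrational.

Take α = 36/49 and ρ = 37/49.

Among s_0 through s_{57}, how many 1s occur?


#1s = Σ_{n=0}^{57} s_n = Σ_{n=0}^{57} (⌊(n+1)α+ρ⌋ − ⌊nα+ρ⌋)
the sum telescopes: every ⌊nα+ρ⌋ with 0 < n < 58 appears once with + and once with −, leaving ⌊58α+ρ⌋ − ⌊0·α+ρ⌋
58α + ρ = (58·36 + 37) / 49 = 2125/49
ρ = 37/49
⌊2125/49⌋ = 43,  ⌊37/49⌋ = 0
#1s = 43 − 0 = 43

43


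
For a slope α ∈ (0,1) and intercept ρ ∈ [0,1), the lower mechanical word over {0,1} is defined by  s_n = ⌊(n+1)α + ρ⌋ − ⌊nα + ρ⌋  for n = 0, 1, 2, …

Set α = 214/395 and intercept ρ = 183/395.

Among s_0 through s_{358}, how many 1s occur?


#1s = Σ_{n=0}^{358} s_n = Σ_{n=0}^{358} (⌊(n+1)α+ρ⌋ − ⌊nα+ρ⌋)
the sum telescopes: every ⌊nα+ρ⌋ with 0 < n < 359 appears once with + and once with −, leaving ⌊359α+ρ⌋ − ⌊0·α+ρ⌋
359α + ρ = (359·214 + 183) / 395 = 77009/395
ρ = 183/395
⌊77009/395⌋ = 194,  ⌊183/395⌋ = 0
#1s = 194 − 0 = 194

194


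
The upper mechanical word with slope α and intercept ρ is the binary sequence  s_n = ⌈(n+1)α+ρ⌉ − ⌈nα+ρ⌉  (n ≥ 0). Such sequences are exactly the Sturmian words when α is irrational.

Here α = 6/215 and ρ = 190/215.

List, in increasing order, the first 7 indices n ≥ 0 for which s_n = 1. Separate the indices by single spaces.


4 40 75 111 147 183 219

n=0: ⌈196/215⌉−⌈190/215⌉ = 1−1 = 0
n=1: ⌈202/215⌉−⌈196/215⌉ = 1−1 = 0
  …
n=4: ⌈220/215⌉−⌈214/215⌉ = 2−1 = 1  ← one
n=5: ⌈226/215⌉−⌈220/215⌉ = 2−2 = 0
n=6: ⌈232/215⌉−⌈226/215⌉ = 2−2 = 0
  …
n=40: ⌈436/215⌉−⌈430/215⌉ = 3−2 = 1  ← one
n=41: ⌈442/215⌉−⌈436/215⌉ = 3−3 = 0
n=42: ⌈448/215⌉−⌈442/215⌉ = 3−3 = 0
  …
n=75: ⌈646/215⌉−⌈640/215⌉ = 4−3 = 1  ← one
n=76: ⌈652/215⌉−⌈646/215⌉ = 4−4 = 0
n=77: ⌈658/215⌉−⌈652/215⌉ = 4−4 = 0
  …
n=111: ⌈862/215⌉−⌈856/215⌉ = 5−4 = 1  ← one
n=112: ⌈868/215⌉−⌈862/215⌉ = 5−5 = 0
n=113: ⌈874/215⌉−⌈868/215⌉ = 5−5 = 0
  …
n=147: ⌈1078/215⌉−⌈1072/215⌉ = 6−5 = 1  ← one
n=148: ⌈1084/215⌉−⌈1078/215⌉ = 6−6 = 0
n=149: ⌈1090/215⌉−⌈1084/215⌉ = 6−6 = 0
  …
n=183: ⌈1294/215⌉−⌈1288/215⌉ = 7−6 = 1  ← one
n=184: ⌈1300/215⌉−⌈1294/215⌉ = 7−7 = 0
n=185: ⌈1306/215⌉−⌈1300/215⌉ = 7−7 = 0
  …
n=219: ⌈1510/215⌉−⌈1504/215⌉ = 8−7 = 1  ← one
positions of the first 7 ones: 4 40 75 111 147 183 219


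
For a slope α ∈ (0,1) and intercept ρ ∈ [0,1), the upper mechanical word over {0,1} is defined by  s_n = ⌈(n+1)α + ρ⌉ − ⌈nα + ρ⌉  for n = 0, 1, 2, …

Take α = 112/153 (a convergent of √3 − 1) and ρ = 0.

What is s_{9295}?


0

(n+1)α + ρ = (9296·112) / 153 = 1041152/153
nα + ρ     = (9295·112) / 153 = 1041040/153
⌈1041152/153⌉ = 6805,  ⌈1041040/153⌉ = 6805
s_{9295} = 6805 − 6805 = 0


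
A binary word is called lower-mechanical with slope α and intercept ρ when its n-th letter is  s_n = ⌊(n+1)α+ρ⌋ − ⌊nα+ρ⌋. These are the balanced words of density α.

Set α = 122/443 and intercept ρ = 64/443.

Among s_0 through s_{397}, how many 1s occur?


109

#1s = Σ_{n=0}^{397} s_n = Σ_{n=0}^{397} (⌊(n+1)α+ρ⌋ − ⌊nα+ρ⌋)
the sum telescopes: every ⌊nα+ρ⌋ with 0 < n < 398 appears once with + and once with −, leaving ⌊398α+ρ⌋ − ⌊0·α+ρ⌋
398α + ρ = (398·122 + 64) / 443 = 48620/443
ρ = 64/443
⌊48620/443⌋ = 109,  ⌊64/443⌋ = 0
#1s = 109 − 0 = 109


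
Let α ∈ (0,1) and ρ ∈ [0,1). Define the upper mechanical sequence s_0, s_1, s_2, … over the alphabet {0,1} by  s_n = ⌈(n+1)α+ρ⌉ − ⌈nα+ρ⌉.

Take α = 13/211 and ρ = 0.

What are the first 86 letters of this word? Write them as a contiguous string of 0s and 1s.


10000000000000001000000000000000100000000000000010000000000000001000000000000000010000

n=0: ⌈(1·13)/211⌉ − ⌈(0·13)/211⌉ = ⌈13/211⌉ − ⌈0/211⌉ = 1 − 0 = 1
n=1: ⌈(2·13)/211⌉ − ⌈(1·13)/211⌉ = ⌈26/211⌉ − ⌈13/211⌉ = 1 − 1 = 0
n=2: ⌈(3·13)/211⌉ − ⌈(2·13)/211⌉ = ⌈39/211⌉ − ⌈26/211⌉ = 1 − 1 = 0
n=3: ⌈(4·13)/211⌉ − ⌈(3·13)/211⌉ = ⌈52/211⌉ − ⌈39/211⌉ = 1 − 1 = 0
n=4: ⌈(5·13)/211⌉ − ⌈(4·13)/211⌉ = ⌈65/211⌉ − ⌈52/211⌉ = 1 − 1 = 0
n=5: ⌈(6·13)/211⌉ − ⌈(5·13)/211⌉ = ⌈78/211⌉ − ⌈65/211⌉ = 1 − 1 = 0
n=6: ⌈(7·13)/211⌉ − ⌈(6·13)/211⌉ = ⌈91/211⌉ − ⌈78/211⌉ = 1 − 1 = 0
n=7: ⌈(8·13)/211⌉ − ⌈(7·13)/211⌉ = ⌈104/211⌉ − ⌈91/211⌉ = 1 − 1 = 0
n=8: ⌈(9·13)/211⌉ − ⌈(8·13)/211⌉ = ⌈117/211⌉ − ⌈104/211⌉ = 1 − 1 = 0
n=9: ⌈(10·13)/211⌉ − ⌈(9·13)/211⌉ = ⌈130/211⌉ − ⌈117/211⌉ = 1 − 1 = 0
n=10: ⌈(11·13)/211⌉ − ⌈(10·13)/211⌉ = ⌈143/211⌉ − ⌈130/211⌉ = 1 − 1 = 0
n=11: ⌈(12·13)/211⌉ − ⌈(11·13)/211⌉ = ⌈156/211⌉ − ⌈143/211⌉ = 1 − 1 = 0
n=12: ⌈(13·13)/211⌉ − ⌈(12·13)/211⌉ = ⌈169/211⌉ − ⌈156/211⌉ = 1 − 1 = 0
n=13: ⌈(14·13)/211⌉ − ⌈(13·13)/211⌉ = ⌈182/211⌉ − ⌈169/211⌉ = 1 − 1 = 0
n=14: ⌈(15·13)/211⌉ − ⌈(14·13)/211⌉ = ⌈195/211⌉ − ⌈182/211⌉ = 1 − 1 = 0
n=15: ⌈(16·13)/211⌉ − ⌈(15·13)/211⌉ = ⌈208/211⌉ − ⌈195/211⌉ = 1 − 1 = 0
n=16: ⌈(17·13)/211⌉ − ⌈(16·13)/211⌉ = ⌈221/211⌉ − ⌈208/211⌉ = 2 − 1 = 1
n=17: ⌈(18·13)/211⌉ − ⌈(17·13)/211⌉ = ⌈234/211⌉ − ⌈221/211⌉ = 2 − 2 = 0
n=18: ⌈(19·13)/211⌉ − ⌈(18·13)/211⌉ = ⌈247/211⌉ − ⌈234/211⌉ = 2 − 2 = 0
n=19: ⌈(20·13)/211⌉ − ⌈(19·13)/211⌉ = ⌈260/211⌉ − ⌈247/211⌉ = 2 − 2 = 0
n=20: ⌈(21·13)/211⌉ − ⌈(20·13)/211⌉ = ⌈273/211⌉ − ⌈260/211⌉ = 2 − 2 = 0
n=21: ⌈(22·13)/211⌉ − ⌈(21·13)/211⌉ = ⌈286/211⌉ − ⌈273/211⌉ = 2 − 2 = 0
n=22: ⌈(23·13)/211⌉ − ⌈(22·13)/211⌉ = ⌈299/211⌉ − ⌈286/211⌉ = 2 − 2 = 0
n=23: ⌈(24·13)/211⌉ − ⌈(23·13)/211⌉ = ⌈312/211⌉ − ⌈299/211⌉ = 2 − 2 = 0
n=24: ⌈(25·13)/211⌉ − ⌈(24·13)/211⌉ = ⌈325/211⌉ − ⌈312/211⌉ = 2 − 2 = 0
n=25: ⌈(26·13)/211⌉ − ⌈(25·13)/211⌉ = ⌈338/211⌉ − ⌈325/211⌉ = 2 − 2 = 0
n=26: ⌈(27·13)/211⌉ − ⌈(26·13)/211⌉ = ⌈351/211⌉ − ⌈338/211⌉ = 2 − 2 = 0
n=27: ⌈(28·13)/211⌉ − ⌈(27·13)/211⌉ = ⌈364/211⌉ − ⌈351/211⌉ = 2 − 2 = 0
n=28: ⌈(29·13)/211⌉ − ⌈(28·13)/211⌉ = ⌈377/211⌉ − ⌈364/211⌉ = 2 − 2 = 0
n=29: ⌈(30·13)/211⌉ − ⌈(29·13)/211⌉ = ⌈390/211⌉ − ⌈377/211⌉ = 2 − 2 = 0
n=30: ⌈(31·13)/211⌉ − ⌈(30·13)/211⌉ = ⌈403/211⌉ − ⌈390/211⌉ = 2 − 2 = 0
n=31: ⌈(32·13)/211⌉ − ⌈(31·13)/211⌉ = ⌈416/211⌉ − ⌈403/211⌉ = 2 − 2 = 0
n=32: ⌈(33·13)/211⌉ − ⌈(32·13)/211⌉ = ⌈429/211⌉ − ⌈416/211⌉ = 3 − 2 = 1
n=33: ⌈(34·13)/211⌉ − ⌈(33·13)/211⌉ = ⌈442/211⌉ − ⌈429/211⌉ = 3 − 3 = 0
n=34: ⌈(35·13)/211⌉ − ⌈(34·13)/211⌉ = ⌈455/211⌉ − ⌈442/211⌉ = 3 − 3 = 0
n=35: ⌈(36·13)/211⌉ − ⌈(35·13)/211⌉ = ⌈468/211⌉ − ⌈455/211⌉ = 3 − 3 = 0
n=36: ⌈(37·13)/211⌉ − ⌈(36·13)/211⌉ = ⌈481/211⌉ − ⌈468/211⌉ = 3 − 3 = 0
n=37: ⌈(38·13)/211⌉ − ⌈(37·13)/211⌉ = ⌈494/211⌉ − ⌈481/211⌉ = 3 − 3 = 0
n=38: ⌈(39·13)/211⌉ − ⌈(38·13)/211⌉ = ⌈507/211⌉ − ⌈494/211⌉ = 3 − 3 = 0
n=39: ⌈(40·13)/211⌉ − ⌈(39·13)/211⌉ = ⌈520/211⌉ − ⌈507/211⌉ = 3 − 3 = 0
n=40: ⌈(41·13)/211⌉ − ⌈(40·13)/211⌉ = ⌈533/211⌉ − ⌈520/211⌉ = 3 − 3 = 0
n=41: ⌈(42·13)/211⌉ − ⌈(41·13)/211⌉ = ⌈546/211⌉ − ⌈533/211⌉ = 3 − 3 = 0
n=42: ⌈(43·13)/211⌉ − ⌈(42·13)/211⌉ = ⌈559/211⌉ − ⌈546/211⌉ = 3 − 3 = 0
n=43: ⌈(44·13)/211⌉ − ⌈(43·13)/211⌉ = ⌈572/211⌉ − ⌈559/211⌉ = 3 − 3 = 0
n=44: ⌈(45·13)/211⌉ − ⌈(44·13)/211⌉ = ⌈585/211⌉ − ⌈572/211⌉ = 3 − 3 = 0
n=45: ⌈(46·13)/211⌉ − ⌈(45·13)/211⌉ = ⌈598/211⌉ − ⌈585/211⌉ = 3 − 3 = 0
n=46: ⌈(47·13)/211⌉ − ⌈(46·13)/211⌉ = ⌈611/211⌉ − ⌈598/211⌉ = 3 − 3 = 0
n=47: ⌈(48·13)/211⌉ − ⌈(47·13)/211⌉ = ⌈624/211⌉ − ⌈611/211⌉ = 3 − 3 = 0
n=48: ⌈(49·13)/211⌉ − ⌈(48·13)/211⌉ = ⌈637/211⌉ − ⌈624/211⌉ = 4 − 3 = 1
n=49: ⌈(50·13)/211⌉ − ⌈(49·13)/211⌉ = ⌈650/211⌉ − ⌈637/211⌉ = 4 − 4 = 0
n=50: ⌈(51·13)/211⌉ − ⌈(50·13)/211⌉ = ⌈663/211⌉ − ⌈650/211⌉ = 4 − 4 = 0
n=51: ⌈(52·13)/211⌉ − ⌈(51·13)/211⌉ = ⌈676/211⌉ − ⌈663/211⌉ = 4 − 4 = 0
n=52: ⌈(53·13)/211⌉ − ⌈(52·13)/211⌉ = ⌈689/211⌉ − ⌈676/211⌉ = 4 − 4 = 0
n=53: ⌈(54·13)/211⌉ − ⌈(53·13)/211⌉ = ⌈702/211⌉ − ⌈689/211⌉ = 4 − 4 = 0
n=54: ⌈(55·13)/211⌉ − ⌈(54·13)/211⌉ = ⌈715/211⌉ − ⌈702/211⌉ = 4 − 4 = 0
n=55: ⌈(56·13)/211⌉ − ⌈(55·13)/211⌉ = ⌈728/211⌉ − ⌈715/211⌉ = 4 − 4 = 0
n=56: ⌈(57·13)/211⌉ − ⌈(56·13)/211⌉ = ⌈741/211⌉ − ⌈728/211⌉ = 4 − 4 = 0
n=57: ⌈(58·13)/211⌉ − ⌈(57·13)/211⌉ = ⌈754/211⌉ − ⌈741/211⌉ = 4 − 4 = 0
n=58: ⌈(59·13)/211⌉ − ⌈(58·13)/211⌉ = ⌈767/211⌉ − ⌈754/211⌉ = 4 − 4 = 0
n=59: ⌈(60·13)/211⌉ − ⌈(59·13)/211⌉ = ⌈780/211⌉ − ⌈767/211⌉ = 4 − 4 = 0
n=60: ⌈(61·13)/211⌉ − ⌈(60·13)/211⌉ = ⌈793/211⌉ − ⌈780/211⌉ = 4 − 4 = 0
n=61: ⌈(62·13)/211⌉ − ⌈(61·13)/211⌉ = ⌈806/211⌉ − ⌈793/211⌉ = 4 − 4 = 0
n=62: ⌈(63·13)/211⌉ − ⌈(62·13)/211⌉ = ⌈819/211⌉ − ⌈806/211⌉ = 4 − 4 = 0
n=63: ⌈(64·13)/211⌉ − ⌈(63·13)/211⌉ = ⌈832/211⌉ − ⌈819/211⌉ = 4 − 4 = 0
n=64: ⌈(65·13)/211⌉ − ⌈(64·13)/211⌉ = ⌈845/211⌉ − ⌈832/211⌉ = 5 − 4 = 1
n=65: ⌈(66·13)/211⌉ − ⌈(65·13)/211⌉ = ⌈858/211⌉ − ⌈845/211⌉ = 5 − 5 = 0
n=66: ⌈(67·13)/211⌉ − ⌈(66·13)/211⌉ = ⌈871/211⌉ − ⌈858/211⌉ = 5 − 5 = 0
n=67: ⌈(68·13)/211⌉ − ⌈(67·13)/211⌉ = ⌈884/211⌉ − ⌈871/211⌉ = 5 − 5 = 0
n=68: ⌈(69·13)/211⌉ − ⌈(68·13)/211⌉ = ⌈897/211⌉ − ⌈884/211⌉ = 5 − 5 = 0
n=69: ⌈(70·13)/211⌉ − ⌈(69·13)/211⌉ = ⌈910/211⌉ − ⌈897/211⌉ = 5 − 5 = 0
n=70: ⌈(71·13)/211⌉ − ⌈(70·13)/211⌉ = ⌈923/211⌉ − ⌈910/211⌉ = 5 − 5 = 0
n=71: ⌈(72·13)/211⌉ − ⌈(71·13)/211⌉ = ⌈936/211⌉ − ⌈923/211⌉ = 5 − 5 = 0
n=72: ⌈(73·13)/211⌉ − ⌈(72·13)/211⌉ = ⌈949/211⌉ − ⌈936/211⌉ = 5 − 5 = 0
n=73: ⌈(74·13)/211⌉ − ⌈(73·13)/211⌉ = ⌈962/211⌉ − ⌈949/211⌉ = 5 − 5 = 0
n=74: ⌈(75·13)/211⌉ − ⌈(74·13)/211⌉ = ⌈975/211⌉ − ⌈962/211⌉ = 5 − 5 = 0
n=75: ⌈(76·13)/211⌉ − ⌈(75·13)/211⌉ = ⌈988/211⌉ − ⌈975/211⌉ = 5 − 5 = 0
n=76: ⌈(77·13)/211⌉ − ⌈(76·13)/211⌉ = ⌈1001/211⌉ − ⌈988/211⌉ = 5 − 5 = 0
n=77: ⌈(78·13)/211⌉ − ⌈(77·13)/211⌉ = ⌈1014/211⌉ − ⌈1001/211⌉ = 5 − 5 = 0
n=78: ⌈(79·13)/211⌉ − ⌈(78·13)/211⌉ = ⌈1027/211⌉ − ⌈1014/211⌉ = 5 − 5 = 0
n=79: ⌈(80·13)/211⌉ − ⌈(79·13)/211⌉ = ⌈1040/211⌉ − ⌈1027/211⌉ = 5 − 5 = 0
n=80: ⌈(81·13)/211⌉ − ⌈(80·13)/211⌉ = ⌈1053/211⌉ − ⌈1040/211⌉ = 5 − 5 = 0
n=81: ⌈(82·13)/211⌉ − ⌈(81·13)/211⌉ = ⌈1066/211⌉ − ⌈1053/211⌉ = 6 − 5 = 1
n=82: ⌈(83·13)/211⌉ − ⌈(82·13)/211⌉ = ⌈1079/211⌉ − ⌈1066/211⌉ = 6 − 6 = 0
n=83: ⌈(84·13)/211⌉ − ⌈(83·13)/211⌉ = ⌈1092/211⌉ − ⌈1079/211⌉ = 6 − 6 = 0
n=84: ⌈(85·13)/211⌉ − ⌈(84·13)/211⌉ = ⌈1105/211⌉ − ⌈1092/211⌉ = 6 − 6 = 0
n=85: ⌈(86·13)/211⌉ − ⌈(85·13)/211⌉ = ⌈1118/211⌉ − ⌈1105/211⌉ = 6 − 6 = 0


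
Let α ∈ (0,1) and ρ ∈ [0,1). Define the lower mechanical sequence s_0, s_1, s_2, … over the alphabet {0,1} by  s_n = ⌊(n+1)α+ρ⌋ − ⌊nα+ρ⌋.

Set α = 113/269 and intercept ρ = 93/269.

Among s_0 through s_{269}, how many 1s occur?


#1s = Σ_{n=0}^{269} s_n = Σ_{n=0}^{269} (⌊(n+1)α+ρ⌋ − ⌊nα+ρ⌋)
the sum telescopes: every ⌊nα+ρ⌋ with 0 < n < 270 appears once with + and once with −, leaving ⌊270α+ρ⌋ − ⌊0·α+ρ⌋
270α + ρ = (270·113 + 93) / 269 = 30603/269
ρ = 93/269
⌊30603/269⌋ = 113,  ⌊93/269⌋ = 0
#1s = 113 − 0 = 113

113


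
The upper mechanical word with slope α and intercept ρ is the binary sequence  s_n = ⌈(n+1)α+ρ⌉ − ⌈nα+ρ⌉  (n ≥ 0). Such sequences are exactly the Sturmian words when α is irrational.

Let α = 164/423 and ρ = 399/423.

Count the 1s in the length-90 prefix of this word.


#1s = Σ_{n=0}^{89} s_n = Σ_{n=0}^{89} (⌈(n+1)α+ρ⌉ − ⌈nα+ρ⌉)
the sum telescopes: every ⌈nα+ρ⌉ with 0 < n < 90 appears once with + and once with −, leaving ⌈90α+ρ⌉ − ⌈0·α+ρ⌉
90α + ρ = (90·164 + 399) / 423 = 15159/423
ρ = 399/423
⌈15159/423⌉ = 36,  ⌈399/423⌉ = 1
#1s = 36 − 1 = 35

35


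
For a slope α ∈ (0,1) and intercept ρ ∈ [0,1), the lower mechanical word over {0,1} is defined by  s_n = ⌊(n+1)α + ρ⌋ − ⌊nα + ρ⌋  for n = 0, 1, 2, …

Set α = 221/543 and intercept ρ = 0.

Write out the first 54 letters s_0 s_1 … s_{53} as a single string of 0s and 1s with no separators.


001010010100101001010010100101010010100101001010010100

n=0: ⌊(1·221)/543⌋ − ⌊(0·221)/543⌋ = ⌊221/543⌋ − ⌊0/543⌋ = 0 − 0 = 0
n=1: ⌊(2·221)/543⌋ − ⌊(1·221)/543⌋ = ⌊442/543⌋ − ⌊221/543⌋ = 0 − 0 = 0
n=2: ⌊(3·221)/543⌋ − ⌊(2·221)/543⌋ = ⌊663/543⌋ − ⌊442/543⌋ = 1 − 0 = 1
n=3: ⌊(4·221)/543⌋ − ⌊(3·221)/543⌋ = ⌊884/543⌋ − ⌊663/543⌋ = 1 − 1 = 0
n=4: ⌊(5·221)/543⌋ − ⌊(4·221)/543⌋ = ⌊1105/543⌋ − ⌊884/543⌋ = 2 − 1 = 1
n=5: ⌊(6·221)/543⌋ − ⌊(5·221)/543⌋ = ⌊1326/543⌋ − ⌊1105/543⌋ = 2 − 2 = 0
n=6: ⌊(7·221)/543⌋ − ⌊(6·221)/543⌋ = ⌊1547/543⌋ − ⌊1326/543⌋ = 2 − 2 = 0
n=7: ⌊(8·221)/543⌋ − ⌊(7·221)/543⌋ = ⌊1768/543⌋ − ⌊1547/543⌋ = 3 − 2 = 1
n=8: ⌊(9·221)/543⌋ − ⌊(8·221)/543⌋ = ⌊1989/543⌋ − ⌊1768/543⌋ = 3 − 3 = 0
n=9: ⌊(10·221)/543⌋ − ⌊(9·221)/543⌋ = ⌊2210/543⌋ − ⌊1989/543⌋ = 4 − 3 = 1
n=10: ⌊(11·221)/543⌋ − ⌊(10·221)/543⌋ = ⌊2431/543⌋ − ⌊2210/543⌋ = 4 − 4 = 0
n=11: ⌊(12·221)/543⌋ − ⌊(11·221)/543⌋ = ⌊2652/543⌋ − ⌊2431/543⌋ = 4 − 4 = 0
n=12: ⌊(13·221)/543⌋ − ⌊(12·221)/543⌋ = ⌊2873/543⌋ − ⌊2652/543⌋ = 5 − 4 = 1
n=13: ⌊(14·221)/543⌋ − ⌊(13·221)/543⌋ = ⌊3094/543⌋ − ⌊2873/543⌋ = 5 − 5 = 0
n=14: ⌊(15·221)/543⌋ − ⌊(14·221)/543⌋ = ⌊3315/543⌋ − ⌊3094/543⌋ = 6 − 5 = 1
n=15: ⌊(16·221)/543⌋ − ⌊(15·221)/543⌋ = ⌊3536/543⌋ − ⌊3315/543⌋ = 6 − 6 = 0
n=16: ⌊(17·221)/543⌋ − ⌊(16·221)/543⌋ = ⌊3757/543⌋ − ⌊3536/543⌋ = 6 − 6 = 0
n=17: ⌊(18·221)/543⌋ − ⌊(17·221)/543⌋ = ⌊3978/543⌋ − ⌊3757/543⌋ = 7 − 6 = 1
n=18: ⌊(19·221)/543⌋ − ⌊(18·221)/543⌋ = ⌊4199/543⌋ − ⌊3978/543⌋ = 7 − 7 = 0
n=19: ⌊(20·221)/543⌋ − ⌊(19·221)/543⌋ = ⌊4420/543⌋ − ⌊4199/543⌋ = 8 − 7 = 1
n=20: ⌊(21·221)/543⌋ − ⌊(20·221)/543⌋ = ⌊4641/543⌋ − ⌊4420/543⌋ = 8 − 8 = 0
n=21: ⌊(22·221)/543⌋ − ⌊(21·221)/543⌋ = ⌊4862/543⌋ − ⌊4641/543⌋ = 8 − 8 = 0
n=22: ⌊(23·221)/543⌋ − ⌊(22·221)/543⌋ = ⌊5083/543⌋ − ⌊4862/543⌋ = 9 − 8 = 1
n=23: ⌊(24·221)/543⌋ − ⌊(23·221)/543⌋ = ⌊5304/543⌋ − ⌊5083/543⌋ = 9 − 9 = 0
n=24: ⌊(25·221)/543⌋ − ⌊(24·221)/543⌋ = ⌊5525/543⌋ − ⌊5304/543⌋ = 10 − 9 = 1
n=25: ⌊(26·221)/543⌋ − ⌊(25·221)/543⌋ = ⌊5746/543⌋ − ⌊5525/543⌋ = 10 − 10 = 0
n=26: ⌊(27·221)/543⌋ − ⌊(26·221)/543⌋ = ⌊5967/543⌋ − ⌊5746/543⌋ = 10 − 10 = 0
n=27: ⌊(28·221)/543⌋ − ⌊(27·221)/543⌋ = ⌊6188/543⌋ − ⌊5967/543⌋ = 11 − 10 = 1
n=28: ⌊(29·221)/543⌋ − ⌊(28·221)/543⌋ = ⌊6409/543⌋ − ⌊6188/543⌋ = 11 − 11 = 0
n=29: ⌊(30·221)/543⌋ − ⌊(29·221)/543⌋ = ⌊6630/543⌋ − ⌊6409/543⌋ = 12 − 11 = 1
n=30: ⌊(31·221)/543⌋ − ⌊(30·221)/543⌋ = ⌊6851/543⌋ − ⌊6630/543⌋ = 12 − 12 = 0
n=31: ⌊(32·221)/543⌋ − ⌊(31·221)/543⌋ = ⌊7072/543⌋ − ⌊6851/543⌋ = 13 − 12 = 1
n=32: ⌊(33·221)/543⌋ − ⌊(32·221)/543⌋ = ⌊7293/543⌋ − ⌊7072/543⌋ = 13 − 13 = 0
n=33: ⌊(34·221)/543⌋ − ⌊(33·221)/543⌋ = ⌊7514/543⌋ − ⌊7293/543⌋ = 13 − 13 = 0
n=34: ⌊(35·221)/543⌋ − ⌊(34·221)/543⌋ = ⌊7735/543⌋ − ⌊7514/543⌋ = 14 − 13 = 1
n=35: ⌊(36·221)/543⌋ − ⌊(35·221)/543⌋ = ⌊7956/543⌋ − ⌊7735/543⌋ = 14 − 14 = 0
n=36: ⌊(37·221)/543⌋ − ⌊(36·221)/543⌋ = ⌊8177/543⌋ − ⌊7956/543⌋ = 15 − 14 = 1
n=37: ⌊(38·221)/543⌋ − ⌊(37·221)/543⌋ = ⌊8398/543⌋ − ⌊8177/543⌋ = 15 − 15 = 0
n=38: ⌊(39·221)/543⌋ − ⌊(38·221)/543⌋ = ⌊8619/543⌋ − ⌊8398/543⌋ = 15 − 15 = 0
n=39: ⌊(40·221)/543⌋ − ⌊(39·221)/543⌋ = ⌊8840/543⌋ − ⌊8619/543⌋ = 16 − 15 = 1
n=40: ⌊(41·221)/543⌋ − ⌊(40·221)/543⌋ = ⌊9061/543⌋ − ⌊8840/543⌋ = 16 − 16 = 0
n=41: ⌊(42·221)/543⌋ − ⌊(41·221)/543⌋ = ⌊9282/543⌋ − ⌊9061/543⌋ = 17 − 16 = 1
n=42: ⌊(43·221)/543⌋ − ⌊(42·221)/543⌋ = ⌊9503/543⌋ − ⌊9282/543⌋ = 17 − 17 = 0
n=43: ⌊(44·221)/543⌋ − ⌊(43·221)/543⌋ = ⌊9724/543⌋ − ⌊9503/543⌋ = 17 − 17 = 0
n=44: ⌊(45·221)/543⌋ − ⌊(44·221)/543⌋ = ⌊9945/543⌋ − ⌊9724/543⌋ = 18 − 17 = 1
n=45: ⌊(46·221)/543⌋ − ⌊(45·221)/543⌋ = ⌊10166/543⌋ − ⌊9945/543⌋ = 18 − 18 = 0
n=46: ⌊(47·221)/543⌋ − ⌊(46·221)/543⌋ = ⌊10387/543⌋ − ⌊10166/543⌋ = 19 − 18 = 1
n=47: ⌊(48·221)/543⌋ − ⌊(47·221)/543⌋ = ⌊10608/543⌋ − ⌊10387/543⌋ = 19 − 19 = 0
n=48: ⌊(49·221)/543⌋ − ⌊(48·221)/543⌋ = ⌊10829/543⌋ − ⌊10608/543⌋ = 19 − 19 = 0
n=49: ⌊(50·221)/543⌋ − ⌊(49·221)/543⌋ = ⌊11050/543⌋ − ⌊10829/543⌋ = 20 − 19 = 1
n=50: ⌊(51·221)/543⌋ − ⌊(50·221)/543⌋ = ⌊11271/543⌋ − ⌊11050/543⌋ = 20 − 20 = 0
n=51: ⌊(52·221)/543⌋ − ⌊(51·221)/543⌋ = ⌊11492/543⌋ − ⌊11271/543⌋ = 21 − 20 = 1
n=52: ⌊(53·221)/543⌋ − ⌊(52·221)/543⌋ = ⌊11713/543⌋ − ⌊11492/543⌋ = 21 − 21 = 0
n=53: ⌊(54·221)/543⌋ − ⌊(53·221)/543⌋ = ⌊11934/543⌋ − ⌊11713/543⌋ = 21 − 21 = 0
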